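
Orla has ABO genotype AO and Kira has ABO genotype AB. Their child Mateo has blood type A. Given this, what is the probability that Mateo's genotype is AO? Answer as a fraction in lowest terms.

Cross AO × AB → 1/4 AA, 1/4 AB, 1/4 AO, 1/4 BO.
Type-A genotypes among offspring: AA (1/4), AO (1/4); total 1/2.
P(AO | type A) = (1/4) / (1/2) = 1/2.

1/2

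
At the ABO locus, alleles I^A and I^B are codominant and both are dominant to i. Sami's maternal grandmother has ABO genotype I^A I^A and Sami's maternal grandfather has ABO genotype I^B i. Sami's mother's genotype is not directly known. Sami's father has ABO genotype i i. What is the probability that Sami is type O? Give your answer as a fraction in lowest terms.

1/4

Sami's mother's ABO genotype from I^A I^A × I^B i: 1/2 I^A I^B, 1/2 I^A i.
Crossing each possibility with the father i i and summing P(type O): 1/2·0 + 1/2·1/2 = 1/4.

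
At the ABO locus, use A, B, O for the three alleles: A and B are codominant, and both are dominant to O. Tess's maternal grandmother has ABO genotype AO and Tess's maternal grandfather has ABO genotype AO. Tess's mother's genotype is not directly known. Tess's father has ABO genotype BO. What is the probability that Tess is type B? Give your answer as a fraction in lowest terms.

Tess's mother's ABO genotype from AO × AO: 1/4 AA, 1/2 AO, 1/4 OO.
Crossing each possibility with the father BO and summing P(type B): 1/4·0 + 1/2·1/4 + 1/4·1/2 = 1/4.

1/4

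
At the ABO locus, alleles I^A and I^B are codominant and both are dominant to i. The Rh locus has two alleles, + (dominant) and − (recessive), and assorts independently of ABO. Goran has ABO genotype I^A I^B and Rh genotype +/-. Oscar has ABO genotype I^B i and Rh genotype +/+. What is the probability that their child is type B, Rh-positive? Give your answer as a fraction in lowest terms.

ABO cross I^A I^B × I^B i → offspring phenotypes: 1/4 A, 1/2 B, 1/4 AB.
Rh cross +/- × +/+ → 1 Rh+.
Independent loci: P(type B, Rh-positive) = 1/2 × 1 = 1/2.

1/2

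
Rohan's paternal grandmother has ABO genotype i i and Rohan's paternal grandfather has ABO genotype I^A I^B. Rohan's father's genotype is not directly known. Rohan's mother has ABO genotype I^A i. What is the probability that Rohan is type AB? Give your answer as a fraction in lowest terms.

1/8

Rohan's father's ABO genotype from i i × I^A I^B: 1/2 I^A i, 1/2 I^B i.
Crossing each possibility with the mother I^A i and summing P(type AB): 1/2·0 + 1/2·1/4 = 1/8.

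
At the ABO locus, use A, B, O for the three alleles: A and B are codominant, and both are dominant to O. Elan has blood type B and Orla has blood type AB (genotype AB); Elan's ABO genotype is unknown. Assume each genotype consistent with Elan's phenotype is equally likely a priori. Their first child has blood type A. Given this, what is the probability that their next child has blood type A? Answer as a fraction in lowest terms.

Possible genotypes: Elan ∈ {BB, BO}; Orla ∈ {AB}.
Weight each parental genotype pair by prior × P(type-A child):
  BO × AB: posterior weight 1; P(next child type A) = 1/4.
Weighted sum = 1/4.

1/4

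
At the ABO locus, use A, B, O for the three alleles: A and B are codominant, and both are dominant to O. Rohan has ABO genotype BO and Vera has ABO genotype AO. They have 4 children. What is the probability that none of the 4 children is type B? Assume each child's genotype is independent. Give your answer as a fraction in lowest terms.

81/256

ABO cross BO × AO → 1/4 O, 1/4 A, 1/4 B, 1/4 AB.
So P(type B) = 1/4 per child.
P(not type B) = 3/4 for one child; (3/4)^4 = 81/256.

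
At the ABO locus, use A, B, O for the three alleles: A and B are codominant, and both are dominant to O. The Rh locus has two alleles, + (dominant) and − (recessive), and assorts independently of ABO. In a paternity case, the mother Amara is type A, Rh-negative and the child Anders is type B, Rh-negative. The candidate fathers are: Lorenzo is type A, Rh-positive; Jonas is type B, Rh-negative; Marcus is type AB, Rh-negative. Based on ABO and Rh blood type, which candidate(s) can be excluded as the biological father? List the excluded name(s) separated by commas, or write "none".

Lorenzo

A candidate is excluded only if no genotype consistent with his phenotype could produce a type B, Rh-negative child with a type A, Rh-negative mother.
Lorenzo (type A, Rh+): no genotype consistent with that phenotype can produce a type-B Rh- child with a type-A mother.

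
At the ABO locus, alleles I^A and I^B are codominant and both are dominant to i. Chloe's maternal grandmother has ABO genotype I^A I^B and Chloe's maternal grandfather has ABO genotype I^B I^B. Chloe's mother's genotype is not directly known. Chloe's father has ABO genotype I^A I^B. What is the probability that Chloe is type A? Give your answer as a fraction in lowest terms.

Chloe's mother's ABO genotype from I^A I^B × I^B I^B: 1/2 I^A I^B, 1/2 I^B I^B.
Crossing each possibility with the father I^A I^B and summing P(type A): 1/2·1/4 + 1/2·0 = 1/8.

1/8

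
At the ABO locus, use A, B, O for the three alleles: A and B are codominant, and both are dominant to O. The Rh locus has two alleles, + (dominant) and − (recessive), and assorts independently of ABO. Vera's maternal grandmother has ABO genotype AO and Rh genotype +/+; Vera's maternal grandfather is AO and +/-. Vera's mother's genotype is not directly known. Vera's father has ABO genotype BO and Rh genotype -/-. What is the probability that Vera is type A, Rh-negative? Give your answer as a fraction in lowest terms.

1/16

Vera's mother's ABO genotype from AO × AO: 1/4 AA, 1/2 AO, 1/4 OO.
Crossing each possibility with the father BO and summing P(type A): 1/4·1/2 + 1/2·1/4 + 1/4·0 = 1/4.
Similarly for Rh via the mother's Rh distribution: P(Rh-) = 1/4.
Independent loci: 1/4 × 1/4 = 1/16.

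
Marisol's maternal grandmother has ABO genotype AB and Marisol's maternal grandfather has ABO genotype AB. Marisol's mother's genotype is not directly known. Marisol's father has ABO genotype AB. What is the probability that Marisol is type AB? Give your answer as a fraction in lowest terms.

1/2

Marisol's mother's ABO genotype from AB × AB: 1/4 AA, 1/2 AB, 1/4 BB.
Crossing each possibility with the father AB and summing P(type AB): 1/4·1/2 + 1/2·1/2 + 1/4·1/2 = 1/2.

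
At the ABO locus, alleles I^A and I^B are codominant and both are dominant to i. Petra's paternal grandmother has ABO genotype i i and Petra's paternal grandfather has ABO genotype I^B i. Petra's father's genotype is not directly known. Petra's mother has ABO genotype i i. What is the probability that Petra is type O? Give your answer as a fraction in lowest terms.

3/4

Petra's father's ABO genotype from i i × I^B i: 1/2 I^B i, 1/2 i i.
Crossing each possibility with the mother i i and summing P(type O): 1/2·1/2 + 1/2·1 = 3/4.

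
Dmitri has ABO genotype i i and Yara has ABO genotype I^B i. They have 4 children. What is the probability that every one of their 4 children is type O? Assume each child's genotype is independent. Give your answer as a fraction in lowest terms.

ABO cross i i × I^B i → 1/2 O, 1/2 B.
So P(type O) = 1/2 per child.
All 4 independent: (1/2)^4 = 1/16.

1/16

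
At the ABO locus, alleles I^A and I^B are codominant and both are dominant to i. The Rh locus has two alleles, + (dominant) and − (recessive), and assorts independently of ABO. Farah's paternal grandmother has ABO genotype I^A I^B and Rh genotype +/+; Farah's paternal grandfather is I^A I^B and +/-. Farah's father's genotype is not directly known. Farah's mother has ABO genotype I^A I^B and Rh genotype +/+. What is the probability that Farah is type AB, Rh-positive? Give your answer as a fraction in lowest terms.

Farah's father's ABO genotype from I^A I^B × I^A I^B: 1/4 I^A I^A, 1/2 I^A I^B, 1/4 I^B I^B.
Crossing each possibility with the mother I^A I^B and summing P(type AB): 1/4·1/2 + 1/2·1/2 + 1/4·1/2 = 1/2.
Similarly for Rh via the father's Rh distribution: P(Rh+) = 1.
Independent loci: 1/2 × 1 = 1/2.

1/2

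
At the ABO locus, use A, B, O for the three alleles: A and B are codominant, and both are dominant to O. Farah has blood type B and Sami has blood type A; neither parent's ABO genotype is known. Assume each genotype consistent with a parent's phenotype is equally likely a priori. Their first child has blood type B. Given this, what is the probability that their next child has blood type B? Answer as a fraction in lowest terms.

Possible genotypes: Farah ∈ {BB, BO}; Sami ∈ {AA, AO}.
Weight each parental genotype pair by prior × P(type-B child):
  BB × AO: posterior weight 2/3; P(next child type B) = 1/2.
  BO × AO: posterior weight 1/3; P(next child type B) = 1/4.
Weighted sum = 5/12.

5/12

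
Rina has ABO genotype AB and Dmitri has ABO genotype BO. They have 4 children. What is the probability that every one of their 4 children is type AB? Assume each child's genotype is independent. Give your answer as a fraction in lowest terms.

1/256

ABO cross AB × BO → 1/4 A, 1/2 B, 1/4 AB.
So P(type AB) = 1/4 per child.
All 4 independent: (1/4)^4 = 1/256.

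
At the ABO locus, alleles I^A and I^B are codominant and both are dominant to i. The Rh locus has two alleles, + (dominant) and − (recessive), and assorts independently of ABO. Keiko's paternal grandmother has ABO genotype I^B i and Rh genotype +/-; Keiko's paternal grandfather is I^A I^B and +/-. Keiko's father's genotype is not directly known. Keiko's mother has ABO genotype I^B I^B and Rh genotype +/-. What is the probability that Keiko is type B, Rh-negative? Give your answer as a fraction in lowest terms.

3/16

Keiko's father's ABO genotype from I^B i × I^A I^B: 1/4 I^A I^B, 1/4 I^A i, 1/4 I^B I^B, 1/4 I^B i.
Crossing each possibility with the mother I^B I^B and summing P(type B): 1/4·1/2 + 1/4·1/2 + 1/4·1 + 1/4·1 = 3/4.
Similarly for Rh via the father's Rh distribution: P(Rh-) = 1/4.
Independent loci: 3/4 × 1/4 = 3/16.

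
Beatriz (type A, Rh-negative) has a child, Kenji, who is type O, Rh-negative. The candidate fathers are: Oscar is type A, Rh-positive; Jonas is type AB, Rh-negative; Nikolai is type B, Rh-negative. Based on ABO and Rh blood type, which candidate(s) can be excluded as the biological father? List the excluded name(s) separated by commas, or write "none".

Jonas

A candidate is excluded only if no genotype consistent with his phenotype could produce a type O, Rh-negative child with a type A, Rh-negative mother.
Jonas (type AB, Rh-): no genotype consistent with that phenotype can produce a type-O Rh- child with a type-A mother.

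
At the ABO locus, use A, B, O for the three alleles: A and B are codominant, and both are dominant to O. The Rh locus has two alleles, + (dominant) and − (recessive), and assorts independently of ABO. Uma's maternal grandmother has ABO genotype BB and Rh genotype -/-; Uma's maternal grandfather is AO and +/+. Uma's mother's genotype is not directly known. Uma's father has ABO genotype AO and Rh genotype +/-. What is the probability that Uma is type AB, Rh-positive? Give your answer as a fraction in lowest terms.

Uma's mother's ABO genotype from BB × AO: 1/2 AB, 1/2 BO.
Crossing each possibility with the father AO and summing P(type AB): 1/2·1/4 + 1/2·1/4 = 1/4.
Similarly for Rh via the mother's Rh distribution: P(Rh+) = 3/4.
Independent loci: 1/4 × 3/4 = 3/16.

3/16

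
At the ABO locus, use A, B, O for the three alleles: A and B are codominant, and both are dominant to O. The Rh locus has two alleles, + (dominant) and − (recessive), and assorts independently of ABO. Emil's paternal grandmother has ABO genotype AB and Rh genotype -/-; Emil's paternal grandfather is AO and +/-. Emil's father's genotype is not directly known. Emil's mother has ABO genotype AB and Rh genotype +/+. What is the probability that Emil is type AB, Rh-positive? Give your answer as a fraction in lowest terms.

3/8

Emil's father's ABO genotype from AB × AO: 1/4 AA, 1/4 AB, 1/4 AO, 1/4 BO.
Crossing each possibility with the mother AB and summing P(type AB): 1/4·1/2 + 1/4·1/2 + 1/4·1/4 + 1/4·1/4 = 3/8.
Similarly for Rh via the father's Rh distribution: P(Rh+) = 1.
Independent loci: 3/8 × 1 = 3/8.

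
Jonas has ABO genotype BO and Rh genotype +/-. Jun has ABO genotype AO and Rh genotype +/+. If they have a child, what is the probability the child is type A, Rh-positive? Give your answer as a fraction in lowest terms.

ABO cross BO × AO → offspring phenotypes: 1/4 O, 1/4 A, 1/4 B, 1/4 AB.
Rh cross +/- × +/+ → 1 Rh+.
Independent loci: P(type A, Rh-positive) = 1/4 × 1 = 1/4.

1/4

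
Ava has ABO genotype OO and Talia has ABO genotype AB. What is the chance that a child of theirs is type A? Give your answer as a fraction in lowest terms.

ABO cross OO × AB → offspring phenotypes: 1/2 A, 1/2 B.
So P(type A) = 1/2.

1/2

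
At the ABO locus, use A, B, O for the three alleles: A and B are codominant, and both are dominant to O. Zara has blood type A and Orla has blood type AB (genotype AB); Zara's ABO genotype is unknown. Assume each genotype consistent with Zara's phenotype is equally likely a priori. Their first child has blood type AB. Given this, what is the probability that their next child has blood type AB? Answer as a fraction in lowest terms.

5/12

Possible genotypes: Zara ∈ {AA, AO}; Orla ∈ {AB}.
Weight each parental genotype pair by prior × P(type-AB child):
  AA × AB: posterior weight 2/3; P(next child type AB) = 1/2.
  AO × AB: posterior weight 1/3; P(next child type AB) = 1/4.
Weighted sum = 5/12.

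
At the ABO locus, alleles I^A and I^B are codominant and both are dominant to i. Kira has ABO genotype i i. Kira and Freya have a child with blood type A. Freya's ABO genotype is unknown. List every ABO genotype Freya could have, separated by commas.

For each candidate genotype of Freya, check whether crossing it with i i can produce every observed child phenotype.
  I^A I^A → possible child types {A} ✓
  I^A I^B → possible child types {A, B} ✓
  I^A i → possible child types {O, A} ✓
  I^B I^B → possible child types {B} ✗
  I^B i → possible child types {O, B} ✗
  i i → possible child types {O} ✗

I^A I^A, I^A I^B, I^A i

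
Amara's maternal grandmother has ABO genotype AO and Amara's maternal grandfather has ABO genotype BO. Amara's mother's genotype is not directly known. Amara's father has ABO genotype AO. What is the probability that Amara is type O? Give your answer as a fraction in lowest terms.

Amara's mother's ABO genotype from AO × BO: 1/4 AB, 1/4 AO, 1/4 BO, 1/4 OO.
Crossing each possibility with the father AO and summing P(type O): 1/4·0 + 1/4·1/4 + 1/4·1/4 + 1/4·1/2 = 1/4.

1/4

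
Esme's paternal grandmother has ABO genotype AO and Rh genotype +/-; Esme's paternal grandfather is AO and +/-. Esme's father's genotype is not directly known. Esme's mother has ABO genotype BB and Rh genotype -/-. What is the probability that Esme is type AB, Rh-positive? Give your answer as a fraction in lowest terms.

1/4

Esme's father's ABO genotype from AO × AO: 1/4 AA, 1/2 AO, 1/4 OO.
Crossing each possibility with the mother BB and summing P(type AB): 1/4·1 + 1/2·1/2 + 1/4·0 = 1/2.
Similarly for Rh via the father's Rh distribution: P(Rh+) = 1/2.
Independent loci: 1/2 × 1/2 = 1/4.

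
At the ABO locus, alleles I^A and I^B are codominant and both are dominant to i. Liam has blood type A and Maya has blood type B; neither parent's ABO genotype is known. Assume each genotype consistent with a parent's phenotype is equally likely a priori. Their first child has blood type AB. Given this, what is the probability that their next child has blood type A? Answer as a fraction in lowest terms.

Possible genotypes: Liam ∈ {I^A I^A, I^A i}; Maya ∈ {I^B I^B, I^B i}.
Weight each parental genotype pair by prior × P(type-AB child):
  I^A I^A × I^B I^B: posterior weight 4/9; P(next child type A) = 0.
  I^A I^A × I^B i: posterior weight 2/9; P(next child type A) = 1/2.
  I^A i × I^B I^B: posterior weight 2/9; P(next child type A) = 0.
  I^A i × I^B i: posterior weight 1/9; P(next child type A) = 1/4.
Weighted sum = 5/36.

5/36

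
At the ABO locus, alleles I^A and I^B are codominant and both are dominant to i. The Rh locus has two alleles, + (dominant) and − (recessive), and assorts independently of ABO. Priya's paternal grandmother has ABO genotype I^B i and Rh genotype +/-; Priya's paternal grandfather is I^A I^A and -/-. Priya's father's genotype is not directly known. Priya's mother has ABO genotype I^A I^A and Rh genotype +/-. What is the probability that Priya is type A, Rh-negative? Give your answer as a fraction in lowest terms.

Priya's father's ABO genotype from I^B i × I^A I^A: 1/2 I^A I^B, 1/2 I^A i.
Crossing each possibility with the mother I^A I^A and summing P(type A): 1/2·1/2 + 1/2·1 = 3/4.
Similarly for Rh via the father's Rh distribution: P(Rh-) = 3/8.
Independent loci: 3/4 × 3/8 = 9/32.

9/32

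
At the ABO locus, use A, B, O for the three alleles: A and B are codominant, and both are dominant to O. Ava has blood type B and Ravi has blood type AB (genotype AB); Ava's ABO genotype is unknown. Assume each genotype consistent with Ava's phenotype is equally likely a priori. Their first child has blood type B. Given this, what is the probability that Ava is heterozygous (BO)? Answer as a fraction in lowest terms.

1/2

Possible genotypes: Ava ∈ {BB, BO}; Ravi ∈ {AB}.
Weight each parental genotype pair by prior × P(type-B child):
  BB × AB: posterior weight 1/2.
  BO × AB: posterior weight 1/2.
Sum the posterior weight over pairs where Ava is BO: 1/2.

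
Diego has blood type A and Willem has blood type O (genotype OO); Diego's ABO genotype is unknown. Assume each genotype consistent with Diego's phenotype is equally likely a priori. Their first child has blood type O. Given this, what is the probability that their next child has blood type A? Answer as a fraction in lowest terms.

Possible genotypes: Diego ∈ {AA, AO}; Willem ∈ {OO}.
Weight each parental genotype pair by prior × P(type-O child):
  AO × OO: posterior weight 1; P(next child type A) = 1/2.
Weighted sum = 1/2.

1/2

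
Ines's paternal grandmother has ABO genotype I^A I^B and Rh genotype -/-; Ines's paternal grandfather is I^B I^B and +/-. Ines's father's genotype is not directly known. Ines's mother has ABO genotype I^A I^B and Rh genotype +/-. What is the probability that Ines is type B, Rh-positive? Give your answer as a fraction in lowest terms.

Ines's father's ABO genotype from I^A I^B × I^B I^B: 1/2 I^A I^B, 1/2 I^B I^B.
Crossing each possibility with the mother I^A I^B and summing P(type B): 1/2·1/4 + 1/2·1/2 = 3/8.
Similarly for Rh via the father's Rh distribution: P(Rh+) = 5/8.
Independent loci: 3/8 × 5/8 = 15/64.

15/64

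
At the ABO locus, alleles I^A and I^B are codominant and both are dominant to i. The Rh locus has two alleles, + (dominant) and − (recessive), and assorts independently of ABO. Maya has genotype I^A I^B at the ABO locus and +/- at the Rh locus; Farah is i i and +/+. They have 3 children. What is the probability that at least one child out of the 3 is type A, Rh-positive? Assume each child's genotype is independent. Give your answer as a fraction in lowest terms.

ABO cross I^A I^B × i i → 1/2 A, 1/2 B.
Rh cross +/- × +/+ → 1 Rh+; so P(type A, Rh-positive) = 1/2 × 1 = 1/2 per child.
P(none) = (1/2)^3 = 1/8; P(at least one) = 1 − 1/8 = 7/8.

7/8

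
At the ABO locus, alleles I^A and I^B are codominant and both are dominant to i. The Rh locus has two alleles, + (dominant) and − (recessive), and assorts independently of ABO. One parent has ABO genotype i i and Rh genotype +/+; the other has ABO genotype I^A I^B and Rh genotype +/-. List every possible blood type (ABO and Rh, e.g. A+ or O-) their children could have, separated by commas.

Gametes from i i × I^A I^B give offspring ABO genotypes I^A i, I^B i, i.e. phenotypes A, B.
Rh cross +/+ × +/- → phenotypes Rh+.
Combining independently: A+, B+.

A+, B+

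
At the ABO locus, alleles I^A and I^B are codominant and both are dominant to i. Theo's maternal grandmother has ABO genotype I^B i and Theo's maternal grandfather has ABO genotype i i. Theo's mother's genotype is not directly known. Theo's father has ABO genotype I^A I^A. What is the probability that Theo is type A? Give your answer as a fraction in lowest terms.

3/4

Theo's mother's ABO genotype from I^B i × i i: 1/2 I^B i, 1/2 i i.
Crossing each possibility with the father I^A I^A and summing P(type A): 1/2·1/2 + 1/2·1 = 3/4.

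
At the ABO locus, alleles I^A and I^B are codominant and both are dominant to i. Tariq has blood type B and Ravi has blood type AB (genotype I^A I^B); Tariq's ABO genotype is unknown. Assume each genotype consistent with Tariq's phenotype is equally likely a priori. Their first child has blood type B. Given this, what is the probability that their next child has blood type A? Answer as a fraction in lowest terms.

Possible genotypes: Tariq ∈ {I^B I^B, I^B i}; Ravi ∈ {I^A I^B}.
Weight each parental genotype pair by prior × P(type-B child):
  I^B I^B × I^A I^B: posterior weight 1/2; P(next child type A) = 0.
  I^B i × I^A I^B: posterior weight 1/2; P(next child type A) = 1/4.
Weighted sum = 1/8.

1/8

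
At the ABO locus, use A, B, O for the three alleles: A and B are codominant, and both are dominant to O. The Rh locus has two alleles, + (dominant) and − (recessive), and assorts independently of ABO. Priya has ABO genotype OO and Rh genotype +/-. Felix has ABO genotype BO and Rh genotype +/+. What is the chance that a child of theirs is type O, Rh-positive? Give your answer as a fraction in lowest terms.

1/2

ABO cross OO × BO → offspring phenotypes: 1/2 O, 1/2 B.
Rh cross +/- × +/+ → 1 Rh+.
Independent loci: P(type O, Rh-positive) = 1/2 × 1 = 1/2.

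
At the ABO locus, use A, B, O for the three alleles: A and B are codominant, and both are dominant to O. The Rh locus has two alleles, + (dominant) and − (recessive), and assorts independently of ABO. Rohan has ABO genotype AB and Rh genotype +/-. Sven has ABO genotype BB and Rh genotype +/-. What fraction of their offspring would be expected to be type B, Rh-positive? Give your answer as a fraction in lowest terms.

3/8

ABO cross AB × BB → offspring phenotypes: 1/2 B, 1/2 AB.
Rh cross +/- × +/- → 3/4 Rh+, 1/4 Rh-.
Independent loci: P(type B, Rh-positive) = 1/2 × 3/4 = 3/8.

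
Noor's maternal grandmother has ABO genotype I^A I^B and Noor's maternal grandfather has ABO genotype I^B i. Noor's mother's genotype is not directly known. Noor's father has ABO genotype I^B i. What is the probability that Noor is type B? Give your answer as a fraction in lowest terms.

Noor's mother's ABO genotype from I^A I^B × I^B i: 1/4 I^A I^B, 1/4 I^A i, 1/4 I^B I^B, 1/4 I^B i.
Crossing each possibility with the father I^B i and summing P(type B): 1/4·1/2 + 1/4·1/4 + 1/4·1 + 1/4·3/4 = 5/8.

5/8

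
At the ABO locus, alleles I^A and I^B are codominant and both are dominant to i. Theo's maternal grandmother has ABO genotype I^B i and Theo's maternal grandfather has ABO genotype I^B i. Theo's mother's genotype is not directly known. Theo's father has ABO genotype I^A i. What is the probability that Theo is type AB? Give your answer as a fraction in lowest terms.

Theo's mother's ABO genotype from I^B i × I^B i: 1/4 I^B I^B, 1/2 I^B i, 1/4 i i.
Crossing each possibility with the father I^A i and summing P(type AB): 1/4·1/2 + 1/2·1/4 + 1/4·0 = 1/4.

1/4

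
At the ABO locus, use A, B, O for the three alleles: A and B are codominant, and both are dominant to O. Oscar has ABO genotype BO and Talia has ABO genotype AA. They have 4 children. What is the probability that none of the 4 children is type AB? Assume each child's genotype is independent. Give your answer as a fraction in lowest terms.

1/16

ABO cross BO × AA → 1/2 A, 1/2 AB.
So P(type AB) = 1/2 per child.
P(not type AB) = 1/2 for one child; (1/2)^4 = 1/16.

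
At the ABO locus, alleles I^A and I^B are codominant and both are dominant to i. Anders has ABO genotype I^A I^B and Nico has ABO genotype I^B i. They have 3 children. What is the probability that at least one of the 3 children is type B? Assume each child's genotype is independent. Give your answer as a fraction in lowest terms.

ABO cross I^A I^B × I^B i → 1/4 A, 1/2 B, 1/4 AB.
So P(type B) = 1/2 per child.
P(none) = (1/2)^3 = 1/8; P(at least one) = 1 − 1/8 = 7/8.

7/8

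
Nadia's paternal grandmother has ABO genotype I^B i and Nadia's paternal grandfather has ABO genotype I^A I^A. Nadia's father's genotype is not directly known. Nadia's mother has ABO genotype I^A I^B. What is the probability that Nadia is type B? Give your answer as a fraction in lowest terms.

Nadia's father's ABO genotype from I^B i × I^A I^A: 1/2 I^A I^B, 1/2 I^A i.
Crossing each possibility with the mother I^A I^B and summing P(type B): 1/2·1/4 + 1/2·1/4 = 1/4.

1/4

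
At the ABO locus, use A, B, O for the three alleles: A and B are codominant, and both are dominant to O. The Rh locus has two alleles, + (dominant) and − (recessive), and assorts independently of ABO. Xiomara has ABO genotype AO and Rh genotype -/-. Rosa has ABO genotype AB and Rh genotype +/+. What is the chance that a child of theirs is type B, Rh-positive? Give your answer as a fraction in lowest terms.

1/4

ABO cross AO × AB → offspring phenotypes: 1/2 A, 1/4 B, 1/4 AB.
Rh cross -/- × +/+ → 1 Rh+.
Independent loci: P(type B, Rh-positive) = 1/4 × 1 = 1/4.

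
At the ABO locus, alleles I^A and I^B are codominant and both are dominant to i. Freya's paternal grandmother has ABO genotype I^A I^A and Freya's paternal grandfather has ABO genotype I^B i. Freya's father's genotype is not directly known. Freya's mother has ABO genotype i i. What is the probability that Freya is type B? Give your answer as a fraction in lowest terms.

Freya's father's ABO genotype from I^A I^A × I^B i: 1/2 I^A I^B, 1/2 I^A i.
Crossing each possibility with the mother i i and summing P(type B): 1/2·1/2 + 1/2·0 = 1/4.

1/4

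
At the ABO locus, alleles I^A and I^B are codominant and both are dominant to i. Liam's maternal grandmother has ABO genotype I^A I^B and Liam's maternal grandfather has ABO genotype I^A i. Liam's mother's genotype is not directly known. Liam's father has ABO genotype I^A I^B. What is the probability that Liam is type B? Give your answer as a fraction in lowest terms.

1/4

Liam's mother's ABO genotype from I^A I^B × I^A i: 1/4 I^A I^A, 1/4 I^A I^B, 1/4 I^A i, 1/4 I^B i.
Crossing each possibility with the father I^A I^B and summing P(type B): 1/4·0 + 1/4·1/4 + 1/4·1/4 + 1/4·1/2 = 1/4.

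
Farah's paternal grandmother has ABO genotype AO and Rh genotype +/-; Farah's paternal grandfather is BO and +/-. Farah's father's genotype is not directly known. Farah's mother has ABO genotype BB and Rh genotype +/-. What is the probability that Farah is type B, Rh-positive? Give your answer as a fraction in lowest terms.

9/16

Farah's father's ABO genotype from AO × BO: 1/4 AB, 1/4 AO, 1/4 BO, 1/4 OO.
Crossing each possibility with the mother BB and summing P(type B): 1/4·1/2 + 1/4·1/2 + 1/4·1 + 1/4·1 = 3/4.
Similarly for Rh via the father's Rh distribution: P(Rh+) = 3/4.
Independent loci: 3/4 × 3/4 = 9/16.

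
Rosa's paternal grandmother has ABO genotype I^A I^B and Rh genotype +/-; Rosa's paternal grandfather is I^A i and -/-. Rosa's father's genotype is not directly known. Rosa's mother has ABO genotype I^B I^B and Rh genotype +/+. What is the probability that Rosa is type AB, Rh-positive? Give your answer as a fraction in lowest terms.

Rosa's father's ABO genotype from I^A I^B × I^A i: 1/4 I^A I^A, 1/4 I^A I^B, 1/4 I^A i, 1/4 I^B i.
Crossing each possibility with the mother I^B I^B and summing P(type AB): 1/4·1 + 1/4·1/2 + 1/4·1/2 + 1/4·0 = 1/2.
Similarly for Rh via the father's Rh distribution: P(Rh+) = 1.
Independent loci: 1/2 × 1 = 1/2.

1/2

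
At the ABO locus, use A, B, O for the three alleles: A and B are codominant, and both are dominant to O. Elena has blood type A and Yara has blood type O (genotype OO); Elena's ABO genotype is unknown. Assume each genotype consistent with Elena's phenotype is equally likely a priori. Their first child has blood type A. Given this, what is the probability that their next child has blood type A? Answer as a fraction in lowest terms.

Possible genotypes: Elena ∈ {AA, AO}; Yara ∈ {OO}.
Weight each parental genotype pair by prior × P(type-A child):
  AA × OO: posterior weight 2/3; P(next child type A) = 1.
  AO × OO: posterior weight 1/3; P(next child type A) = 1/2.
Weighted sum = 5/6.

5/6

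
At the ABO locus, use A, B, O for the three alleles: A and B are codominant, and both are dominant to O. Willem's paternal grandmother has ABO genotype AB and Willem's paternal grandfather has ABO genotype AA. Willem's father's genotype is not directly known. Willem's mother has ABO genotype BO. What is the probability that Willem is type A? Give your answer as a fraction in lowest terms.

3/8

Willem's father's ABO genotype from AB × AA: 1/2 AA, 1/2 AB.
Crossing each possibility with the mother BO and summing P(type A): 1/2·1/2 + 1/2·1/4 = 3/8.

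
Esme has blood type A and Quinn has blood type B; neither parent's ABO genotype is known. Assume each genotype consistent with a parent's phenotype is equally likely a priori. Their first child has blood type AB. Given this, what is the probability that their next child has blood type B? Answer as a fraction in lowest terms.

5/36

Possible genotypes: Esme ∈ {AA, AO}; Quinn ∈ {BB, BO}.
Weight each parental genotype pair by prior × P(type-AB child):
  AA × BB: posterior weight 4/9; P(next child type B) = 0.
  AA × BO: posterior weight 2/9; P(next child type B) = 0.
  AO × BB: posterior weight 2/9; P(next child type B) = 1/2.
  AO × BO: posterior weight 1/9; P(next child type B) = 1/4.
Weighted sum = 5/36.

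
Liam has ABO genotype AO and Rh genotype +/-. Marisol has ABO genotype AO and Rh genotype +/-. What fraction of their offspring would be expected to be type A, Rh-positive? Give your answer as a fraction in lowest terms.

9/16

ABO cross AO × AO → offspring phenotypes: 1/4 O, 3/4 A.
Rh cross +/- × +/- → 3/4 Rh+, 1/4 Rh-.
Independent loci: P(type A, Rh-positive) = 3/4 × 3/4 = 9/16.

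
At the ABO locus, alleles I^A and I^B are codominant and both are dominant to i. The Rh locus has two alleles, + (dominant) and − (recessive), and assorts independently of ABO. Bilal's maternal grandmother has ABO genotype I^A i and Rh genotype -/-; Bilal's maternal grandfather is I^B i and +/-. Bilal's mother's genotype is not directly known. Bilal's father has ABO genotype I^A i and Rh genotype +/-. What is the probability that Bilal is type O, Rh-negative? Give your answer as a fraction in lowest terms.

Bilal's mother's ABO genotype from I^A i × I^B i: 1/4 I^A I^B, 1/4 I^A i, 1/4 I^B i, 1/4 i i.
Crossing each possibility with the father I^A i and summing P(type O): 1/4·0 + 1/4·1/4 + 1/4·1/4 + 1/4·1/2 = 1/4.
Similarly for Rh via the mother's Rh distribution: P(Rh-) = 3/8.
Independent loci: 1/4 × 3/8 = 3/32.

3/32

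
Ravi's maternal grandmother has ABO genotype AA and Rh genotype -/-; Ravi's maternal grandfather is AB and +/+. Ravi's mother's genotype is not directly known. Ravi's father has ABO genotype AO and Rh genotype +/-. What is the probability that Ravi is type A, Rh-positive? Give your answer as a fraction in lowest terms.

Ravi's mother's ABO genotype from AA × AB: 1/2 AA, 1/2 AB.
Crossing each possibility with the father AO and summing P(type A): 1/2·1 + 1/2·1/2 = 3/4.
Similarly for Rh via the mother's Rh distribution: P(Rh+) = 3/4.
Independent loci: 3/4 × 3/4 = 9/16.

9/16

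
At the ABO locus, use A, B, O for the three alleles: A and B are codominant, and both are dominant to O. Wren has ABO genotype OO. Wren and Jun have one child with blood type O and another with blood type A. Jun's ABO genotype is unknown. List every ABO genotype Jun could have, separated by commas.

For each candidate genotype of Jun, check whether crossing it with OO can produce every observed child phenotype.
  AA → possible child types {A} ✗
  AB → possible child types {A, B} ✗
  AO → possible child types {O, A} ✓
  BB → possible child types {B} ✗
  BO → possible child types {O, B} ✗
  OO → possible child types {O} ✗

AO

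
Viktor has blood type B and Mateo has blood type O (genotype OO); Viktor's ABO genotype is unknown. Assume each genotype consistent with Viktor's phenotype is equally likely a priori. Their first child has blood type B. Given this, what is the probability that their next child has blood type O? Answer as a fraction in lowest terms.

1/6

Possible genotypes: Viktor ∈ {BB, BO}; Mateo ∈ {OO}.
Weight each parental genotype pair by prior × P(type-B child):
  BB × OO: posterior weight 2/3; P(next child type O) = 0.
  BO × OO: posterior weight 1/3; P(next child type O) = 1/2.
Weighted sum = 1/6.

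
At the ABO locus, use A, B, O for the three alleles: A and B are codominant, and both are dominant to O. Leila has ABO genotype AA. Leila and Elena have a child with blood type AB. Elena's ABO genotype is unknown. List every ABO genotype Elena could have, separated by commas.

AB, BB, BO

For each candidate genotype of Elena, check whether crossing it with AA can produce every observed child phenotype.
  AA → possible child types {A} ✗
  AB → possible child types {A, AB} ✓
  AO → possible child types {A} ✗
  BB → possible child types {AB} ✓
  BO → possible child types {A, AB} ✓
  OO → possible child types {A} ✗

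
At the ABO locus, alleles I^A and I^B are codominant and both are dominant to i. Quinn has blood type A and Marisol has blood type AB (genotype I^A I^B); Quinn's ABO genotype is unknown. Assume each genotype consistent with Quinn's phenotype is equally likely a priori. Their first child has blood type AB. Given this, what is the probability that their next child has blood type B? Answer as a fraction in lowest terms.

1/12

Possible genotypes: Quinn ∈ {I^A I^A, I^A i}; Marisol ∈ {I^A I^B}.
Weight each parental genotype pair by prior × P(type-AB child):
  I^A I^A × I^A I^B: posterior weight 2/3; P(next child type B) = 0.
  I^A i × I^A I^B: posterior weight 1/3; P(next child type B) = 1/4.
Weighted sum = 1/12.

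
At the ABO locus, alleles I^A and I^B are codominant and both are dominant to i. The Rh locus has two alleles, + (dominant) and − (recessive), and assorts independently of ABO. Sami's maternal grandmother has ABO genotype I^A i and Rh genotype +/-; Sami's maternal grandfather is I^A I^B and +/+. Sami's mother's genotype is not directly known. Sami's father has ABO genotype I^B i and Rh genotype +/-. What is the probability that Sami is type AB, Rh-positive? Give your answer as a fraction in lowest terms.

7/32

Sami's mother's ABO genotype from I^A i × I^A I^B: 1/4 I^A I^A, 1/4 I^A I^B, 1/4 I^A i, 1/4 I^B i.
Crossing each possibility with the father I^B i and summing P(type AB): 1/4·1/2 + 1/4·1/4 + 1/4·1/4 + 1/4·0 = 1/4.
Similarly for Rh via the mother's Rh distribution: P(Rh+) = 7/8.
Independent loci: 1/4 × 7/8 = 7/32.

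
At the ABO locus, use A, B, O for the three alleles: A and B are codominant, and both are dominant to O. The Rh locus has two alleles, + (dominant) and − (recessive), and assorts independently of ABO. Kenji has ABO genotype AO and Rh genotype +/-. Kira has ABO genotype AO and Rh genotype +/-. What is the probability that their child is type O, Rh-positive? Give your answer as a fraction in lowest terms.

ABO cross AO × AO → offspring phenotypes: 1/4 O, 3/4 A.
Rh cross +/- × +/- → 3/4 Rh+, 1/4 Rh-.
Independent loci: P(type O, Rh-positive) = 1/4 × 3/4 = 3/16.

3/16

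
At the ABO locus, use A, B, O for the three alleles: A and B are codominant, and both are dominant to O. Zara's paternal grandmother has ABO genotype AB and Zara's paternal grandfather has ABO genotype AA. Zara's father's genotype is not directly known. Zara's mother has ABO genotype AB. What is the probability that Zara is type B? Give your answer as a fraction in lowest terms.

Zara's father's ABO genotype from AB × AA: 1/2 AA, 1/2 AB.
Crossing each possibility with the mother AB and summing P(type B): 1/2·0 + 1/2·1/4 = 1/8.

1/8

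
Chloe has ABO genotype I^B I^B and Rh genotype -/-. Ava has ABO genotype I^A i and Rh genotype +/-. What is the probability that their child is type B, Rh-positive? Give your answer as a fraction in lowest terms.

ABO cross I^B I^B × I^A i → offspring phenotypes: 1/2 B, 1/2 AB.
Rh cross -/- × +/- → 1/2 Rh+, 1/2 Rh-.
Independent loci: P(type B, Rh-positive) = 1/2 × 1/2 = 1/4.

1/4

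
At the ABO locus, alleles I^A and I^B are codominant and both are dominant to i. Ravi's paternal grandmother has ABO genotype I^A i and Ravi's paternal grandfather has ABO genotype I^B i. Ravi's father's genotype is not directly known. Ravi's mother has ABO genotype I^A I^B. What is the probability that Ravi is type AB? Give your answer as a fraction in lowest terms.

Ravi's father's ABO genotype from I^A i × I^B i: 1/4 I^A I^B, 1/4 I^A i, 1/4 I^B i, 1/4 i i.
Crossing each possibility with the mother I^A I^B and summing P(type AB): 1/4·1/2 + 1/4·1/4 + 1/4·1/4 + 1/4·0 = 1/4.

1/4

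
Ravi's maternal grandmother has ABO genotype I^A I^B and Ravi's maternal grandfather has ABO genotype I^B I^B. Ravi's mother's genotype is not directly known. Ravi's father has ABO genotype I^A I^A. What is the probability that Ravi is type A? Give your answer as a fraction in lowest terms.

1/4

Ravi's mother's ABO genotype from I^A I^B × I^B I^B: 1/2 I^A I^B, 1/2 I^B I^B.
Crossing each possibility with the father I^A I^A and summing P(type A): 1/2·1/2 + 1/2·0 = 1/4.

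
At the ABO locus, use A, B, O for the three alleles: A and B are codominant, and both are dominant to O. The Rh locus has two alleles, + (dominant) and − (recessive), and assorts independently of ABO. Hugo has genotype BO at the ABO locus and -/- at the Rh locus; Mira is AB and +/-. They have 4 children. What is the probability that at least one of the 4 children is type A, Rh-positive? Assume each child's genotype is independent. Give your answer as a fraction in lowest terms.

ABO cross BO × AB → 1/4 A, 1/2 B, 1/4 AB.
Rh cross -/- × +/- → 1/2 Rh+, 1/2 Rh-; so P(type A, Rh-positive) = 1/4 × 1/2 = 1/8 per child.
P(none) = (7/8)^4 = 2401/4096; P(at least one) = 1 − 2401/4096 = 1695/4096.

1695/4096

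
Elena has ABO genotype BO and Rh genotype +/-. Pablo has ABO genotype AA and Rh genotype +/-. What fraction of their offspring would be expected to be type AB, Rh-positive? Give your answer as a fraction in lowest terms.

3/8

ABO cross BO × AA → offspring phenotypes: 1/2 A, 1/2 AB.
Rh cross +/- × +/- → 3/4 Rh+, 1/4 Rh-.
Independent loci: P(type AB, Rh-positive) = 1/2 × 3/4 = 3/8.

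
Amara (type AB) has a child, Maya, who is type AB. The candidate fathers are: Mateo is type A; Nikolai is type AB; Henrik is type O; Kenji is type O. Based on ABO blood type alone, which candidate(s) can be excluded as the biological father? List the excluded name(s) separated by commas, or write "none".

Henrik, Kenji

A candidate is excluded only if no genotype consistent with his phenotype could produce a type AB child with a type AB mother.
Henrik (type O): no genotype consistent with that phenotype can produce a type-AB child with a type-AB mother.
Kenji (type O): no genotype consistent with that phenotype can produce a type-AB child with a type-AB mother.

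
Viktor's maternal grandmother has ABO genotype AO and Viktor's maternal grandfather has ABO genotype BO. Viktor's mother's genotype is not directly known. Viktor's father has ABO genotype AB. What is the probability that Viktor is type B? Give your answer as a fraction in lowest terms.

Viktor's mother's ABO genotype from AO × BO: 1/4 AB, 1/4 AO, 1/4 BO, 1/4 OO.
Crossing each possibility with the father AB and summing P(type B): 1/4·1/4 + 1/4·1/4 + 1/4·1/2 + 1/4·1/2 = 3/8.

3/8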